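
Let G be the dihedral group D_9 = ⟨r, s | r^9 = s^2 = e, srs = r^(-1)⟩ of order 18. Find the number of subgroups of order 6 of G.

3

|G| = 18 and 6 | 18, so subgroups of order 6 are possible by Lagrange.
The subgroups of order 6 are: {e, r^3, r^6, r^2s, r^5s, r^8s}; {e, r^3, r^6, s, r^3s, r^6s}; {e, r^3, r^6, rs, r^4s, r^7s}.
So G has 3 subgroups of order 6.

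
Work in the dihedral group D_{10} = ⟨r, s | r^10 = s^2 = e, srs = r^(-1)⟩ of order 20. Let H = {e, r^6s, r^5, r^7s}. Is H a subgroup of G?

Closure fails: r^7s · r^6s = r ∉ H. So H is not a subgroup.

No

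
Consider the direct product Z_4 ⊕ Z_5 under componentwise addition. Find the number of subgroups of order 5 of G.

|G| = 20 and 5 | 20, so subgroups of order 5 are possible by Lagrange.
The subgroups of order 5 are: {(0,0), (0,1), (0,2), (0,3), (0,4)}.
So G has 1 subgroup of order 5.

1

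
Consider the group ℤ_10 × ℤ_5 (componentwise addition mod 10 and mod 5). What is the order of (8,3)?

5

The order of (8,3) in Z_10 × Z_5 is lcm(ord(8) in Z_10, ord(3) in Z_5).
ord(8) = 5 and ord(3) = 5, so |⟨(8,3)⟩| = lcm(5, 5) = 5.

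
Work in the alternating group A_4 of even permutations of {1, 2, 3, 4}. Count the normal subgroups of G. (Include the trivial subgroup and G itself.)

3

G has 10 subgroups. Checking conjugation-invariance by order — order 1: 1/1 normal; order 2: 0/3 normal; order 3: 0/4 normal; order 4: 1/1 normal; order 12: 1/1 normal.
Total normal subgroups: 3.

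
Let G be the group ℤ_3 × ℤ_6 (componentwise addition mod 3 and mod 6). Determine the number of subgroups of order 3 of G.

4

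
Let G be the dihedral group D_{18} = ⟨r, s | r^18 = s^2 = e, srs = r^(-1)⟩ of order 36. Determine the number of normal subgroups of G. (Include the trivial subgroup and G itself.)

G has 45 subgroups. Checking conjugation-invariance by order — order 1: 1/1 normal; order 2: 1/19 normal; order 3: 1/1 normal; order 4: 0/9 normal; order 6: 1/7 normal; order 9: 1/1 normal; order 12: 0/3 normal; order 18: 3/3 normal; order 36: 1/1 normal.
Total normal subgroups: 9.

9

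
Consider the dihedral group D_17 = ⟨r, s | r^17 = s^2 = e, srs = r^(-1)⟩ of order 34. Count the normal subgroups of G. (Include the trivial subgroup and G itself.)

3

G has 20 subgroups. Checking conjugation-invariance by order — order 1: 1/1 normal; order 2: 0/17 normal; order 17: 1/1 normal; order 34: 1/1 normal.
Total normal subgroups: 3.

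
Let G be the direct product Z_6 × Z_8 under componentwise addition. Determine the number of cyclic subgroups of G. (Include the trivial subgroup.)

Group the elements of G by the cyclic subgroup they generate; each cyclic subgroup of order d accounts for φ(d) elements.
Cyclic subgroups by order — order 1: 1; order 2: 3; order 3: 1; order 4: 2; order 6: 3; order 8: 2; order 12: 2; order 24: 2.
Total: 16.

16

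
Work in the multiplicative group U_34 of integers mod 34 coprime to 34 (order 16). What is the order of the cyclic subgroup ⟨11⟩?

16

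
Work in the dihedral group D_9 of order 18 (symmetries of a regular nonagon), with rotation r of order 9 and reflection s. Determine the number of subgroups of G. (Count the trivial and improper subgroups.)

|G| = 18, so by Lagrange every subgroup order divides 18. Divisors: 1, 2, 3, 6, 9, 18.
Subgroups by order — order 1: 1; order 2: 9; order 3: 1; order 6: 3; order 9: 1; order 18: 1.
Total: 1 + 9 + 1 + 3 + 1 + 1 = 16.

16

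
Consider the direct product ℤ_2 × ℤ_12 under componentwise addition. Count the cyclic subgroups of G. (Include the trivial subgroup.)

A cyclic subgroup of order d is generated by each of its φ(d) elements of order d, so the cyclic subgroups of order d number (#elements of order d)/φ(d).
Cyclic subgroups by order — order 1: 1; order 2: 3; order 3: 1; order 4: 2; order 6: 3; order 12: 2.
Total: 12.

12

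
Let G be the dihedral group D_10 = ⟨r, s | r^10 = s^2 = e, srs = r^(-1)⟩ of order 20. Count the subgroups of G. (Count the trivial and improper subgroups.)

22

|G| = 20, so by Lagrange every subgroup order divides 20. Divisors: 1, 2, 4, 5, 10, 20.
Subgroups by order — order 1: 1; order 2: 11; order 4: 5; order 5: 1; order 10: 3; order 20: 1.
Total: 1 + 11 + 5 + 1 + 3 + 1 = 22.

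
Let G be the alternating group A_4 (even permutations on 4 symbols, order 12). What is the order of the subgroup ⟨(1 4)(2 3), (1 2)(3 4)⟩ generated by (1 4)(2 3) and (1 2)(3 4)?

4

|⟨(1 4)(2 3)⟩| = 2 and |⟨(1 2)(3 4)⟩| = 2, so |H| is a multiple of lcm(2, 2) = 2 and divides |G| = 12.
Closing under the operation: H = {e, (1 2)(3 4), (1 3)(2 4), (1 4)(2 3)}, so |H| = 4.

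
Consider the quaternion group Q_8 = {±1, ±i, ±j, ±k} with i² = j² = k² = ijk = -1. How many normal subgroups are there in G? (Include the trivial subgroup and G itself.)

G has 6 subgroups. Checking conjugation-invariance by order — order 1: 1/1 normal; order 2: 1/1 normal; order 4: 3/3 normal; order 8: 1/1 normal.
Total normal subgroups: 6.

6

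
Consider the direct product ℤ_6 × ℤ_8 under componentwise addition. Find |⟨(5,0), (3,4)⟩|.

|⟨(5,0)⟩| = 6 and |⟨(3,4)⟩| = 2, so |H| is a multiple of lcm(6, 2) = 6 and divides |G| = 48.
Closing under the operation: H = {(0,0), (0,4), (1,0), (1,4), (2,0), (2,4), (3,0), (3,4), (4,0), (4,4), (5,0), (5,4)}, so |H| = 12.

12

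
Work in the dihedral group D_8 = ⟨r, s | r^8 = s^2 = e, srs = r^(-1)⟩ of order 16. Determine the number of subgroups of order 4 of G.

5

|G| = 16 and 4 | 16, so subgroups of order 4 are possible by Lagrange.
The subgroups of order 4 are: {e, r^2, r^4, r^6}; {e, r^4, r^2s, r^6s}; {e, r^4, r^3s, r^7s}; {e, r^4, s, r^4s}; … (5 in all).
So G has 5 subgroups of order 4.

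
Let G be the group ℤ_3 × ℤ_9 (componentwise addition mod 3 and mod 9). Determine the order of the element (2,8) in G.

9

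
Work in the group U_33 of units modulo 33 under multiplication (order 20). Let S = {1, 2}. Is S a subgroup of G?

No

2 ∈ S but its inverse 17 ∉ S, so S is not a subgroup.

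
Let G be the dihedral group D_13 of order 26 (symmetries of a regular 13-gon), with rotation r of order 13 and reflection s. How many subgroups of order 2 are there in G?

|G| = 26 and 2 | 26, so subgroups of order 2 are possible by Lagrange.
The subgroups of order 2 are: {e, r^10s}; {e, r^11s}; {e, r^12s}; {e, r^2s}; … (13 in all).
So G has 13 subgroups of order 2.

13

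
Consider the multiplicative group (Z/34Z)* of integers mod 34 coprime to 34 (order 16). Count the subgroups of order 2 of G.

|G| = 16 and 2 | 16, so subgroups of order 2 are possible by Lagrange.
The subgroups of order 2 are: {1, 33}.
So G has 1 subgroup of order 2.

1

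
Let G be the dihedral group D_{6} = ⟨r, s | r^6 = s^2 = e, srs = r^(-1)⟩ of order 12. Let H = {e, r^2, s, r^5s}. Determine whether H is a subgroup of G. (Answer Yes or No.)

r^2 ∈ H but its inverse r^4 ∉ H, so H is not a subgroup.

No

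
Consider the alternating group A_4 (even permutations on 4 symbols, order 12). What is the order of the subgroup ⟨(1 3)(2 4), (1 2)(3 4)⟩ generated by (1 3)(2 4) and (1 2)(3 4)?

4

|⟨(1 3)(2 4)⟩| = 2 and |⟨(1 2)(3 4)⟩| = 2, so |H| is a multiple of lcm(2, 2) = 2 and divides |G| = 12.
Closing under the operation: H = {e, (1 2)(3 4), (1 3)(2 4), (1 4)(2 3)}, so |H| = 4.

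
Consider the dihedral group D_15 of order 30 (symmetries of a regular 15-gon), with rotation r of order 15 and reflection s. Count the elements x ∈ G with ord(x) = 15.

The elements of order 15 are: r, r^2, r^4, r^7, r^8, r^11, r^13, r^14.
That's 8.

8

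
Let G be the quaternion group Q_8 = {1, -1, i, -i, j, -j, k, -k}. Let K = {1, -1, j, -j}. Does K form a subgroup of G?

|K| = 4 divides |G| = 8, consistent with Lagrange.
K contains the identity, every element's inverse is in K, and K is closed under ·: it is a subgroup.
In fact K = ⟨j⟩.

Yes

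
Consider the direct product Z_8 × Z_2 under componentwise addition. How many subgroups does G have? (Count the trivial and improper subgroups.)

11

|G| = 16, so by Lagrange every subgroup order divides 16. Divisors: 1, 2, 4, 8, 16.
Subgroups by order — order 1: 1; order 2: 3; order 4: 3; order 8: 3; order 16: 1.
Total: 1 + 3 + 3 + 3 + 1 = 11.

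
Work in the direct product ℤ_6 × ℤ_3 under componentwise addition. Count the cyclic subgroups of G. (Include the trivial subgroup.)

A cyclic subgroup of order d is generated by each of its φ(d) elements of order d, so the cyclic subgroups of order d number (#elements of order d)/φ(d).
Cyclic subgroups by order — order 1: 1; order 2: 1; order 3: 4; order 6: 4.
Total: 10.

10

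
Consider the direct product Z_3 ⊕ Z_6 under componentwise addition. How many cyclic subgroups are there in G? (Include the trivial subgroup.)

Each element a generates a cyclic subgroup ⟨a⟩; distinct elements may generate the same one (a cyclic group of order d has φ(d) generators).
Cyclic subgroups by order — order 1: 1; order 2: 1; order 3: 4; order 6: 4.
Total: 10.

10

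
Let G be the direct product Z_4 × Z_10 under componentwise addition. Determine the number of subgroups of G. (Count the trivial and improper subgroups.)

16

|G| = 40, so by Lagrange every subgroup order divides 40. Divisors: 1, 2, 4, 5, 8, 10, 20, 40.
Subgroups by order — order 1: 1; order 2: 3; order 4: 3; order 5: 1; order 8: 1; order 10: 3; order 20: 3; order 40: 1.
Total: 1 + 3 + 3 + 1 + 1 + 3 + 3 + 1 = 16.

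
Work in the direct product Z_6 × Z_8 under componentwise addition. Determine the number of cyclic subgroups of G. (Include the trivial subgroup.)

16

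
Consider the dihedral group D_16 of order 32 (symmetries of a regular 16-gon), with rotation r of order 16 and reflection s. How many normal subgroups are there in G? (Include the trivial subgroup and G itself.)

G has 36 subgroups. Checking conjugation-invariance by order — order 1: 1/1 normal; order 2: 1/17 normal; order 4: 1/9 normal; order 8: 1/5 normal; order 16: 3/3 normal; order 32: 1/1 normal.
Total normal subgroups: 8.

8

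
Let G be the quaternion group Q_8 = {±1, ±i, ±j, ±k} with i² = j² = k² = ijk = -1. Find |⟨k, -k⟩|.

|⟨k⟩| = 4 and |⟨-k⟩| = 4, so |H| is a multiple of lcm(4, 4) = 4 and divides |G| = 8.
Closing under the operation: H = {1, -1, k, -k}, so |H| = 4.

4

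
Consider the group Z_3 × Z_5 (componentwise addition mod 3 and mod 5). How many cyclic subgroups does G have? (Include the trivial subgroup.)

4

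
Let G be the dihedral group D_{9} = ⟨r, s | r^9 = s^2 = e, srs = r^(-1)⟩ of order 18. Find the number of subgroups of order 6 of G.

3

|G| = 18 and 6 | 18, so subgroups of order 6 are possible by Lagrange.
The subgroups of order 6 are: {e, r^3, r^6, r^2s, r^5s, r^8s}; {e, r^3, r^6, s, r^3s, r^6s}; {e, r^3, r^6, rs, r^4s, r^7s}.
So G has 3 subgroups of order 6.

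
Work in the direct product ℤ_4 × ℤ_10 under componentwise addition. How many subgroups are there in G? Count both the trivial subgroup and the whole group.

|G| = 40, so by Lagrange every subgroup order divides 40. Divisors: 1, 2, 4, 5, 8, 10, 20, 40.
Subgroups by order — order 1: 1; order 2: 3; order 4: 3; order 5: 1; order 8: 1; order 10: 3; order 20: 3; order 40: 1.
Total: 1 + 3 + 3 + 1 + 1 + 3 + 3 + 1 = 16.

16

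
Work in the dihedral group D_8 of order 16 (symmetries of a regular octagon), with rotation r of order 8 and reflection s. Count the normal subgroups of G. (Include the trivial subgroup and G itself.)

G has 19 subgroups. Checking conjugation-invariance by order — order 1: 1/1 normal; order 2: 1/9 normal; order 4: 1/5 normal; order 8: 3/3 normal; order 16: 1/1 normal.
Total normal subgroups: 7.

7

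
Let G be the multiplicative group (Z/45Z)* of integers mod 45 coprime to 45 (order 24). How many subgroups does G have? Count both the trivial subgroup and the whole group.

16

|G| = 24, so by Lagrange every subgroup order divides 24. Divisors: 1, 2, 3, 4, 6, 8, 12, 24.
Subgroups by order — order 1: 1; order 2: 3; order 3: 1; order 4: 3; order 6: 3; order 8: 1; order 12: 3; order 24: 1.
Total: 1 + 3 + 1 + 3 + 3 + 1 + 3 + 1 = 16.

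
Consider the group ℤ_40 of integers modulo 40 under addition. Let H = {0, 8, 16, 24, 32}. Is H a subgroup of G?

Yes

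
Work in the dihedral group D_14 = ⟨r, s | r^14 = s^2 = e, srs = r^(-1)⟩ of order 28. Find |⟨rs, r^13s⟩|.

|⟨rs⟩| = 2 and |⟨r^13s⟩| = 2, so |H| is a multiple of lcm(2, 2) = 2 and divides |G| = 28.
Closing under the operation: H = {e, r^2, r^4, r^6, r^8, r^10, r^12, rs, r^3s, r^5s, r^7s, r^9s, r^11s, r^13s}, so |H| = 14.

14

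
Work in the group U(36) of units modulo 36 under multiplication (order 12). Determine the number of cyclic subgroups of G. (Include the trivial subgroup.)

Each element a generates a cyclic subgroup ⟨a⟩; distinct elements may generate the same one (a cyclic group of order d has φ(d) generators).
Cyclic subgroups by order — order 1: 1; order 2: 3; order 3: 1; order 6: 3.
Total: 8.

8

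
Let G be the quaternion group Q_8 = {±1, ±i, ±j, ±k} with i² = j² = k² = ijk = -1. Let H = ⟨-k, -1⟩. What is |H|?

4

|⟨-k⟩| = 4 and |⟨-1⟩| = 2, so |H| is a multiple of lcm(4, 2) = 4 and divides |G| = 8.
Closing under the operation: H = {1, -1, k, -k}, so |H| = 4.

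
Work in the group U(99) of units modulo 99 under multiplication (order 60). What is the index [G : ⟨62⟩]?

6

|⟨62⟩| = 10 and |G| = 60.
By Lagrange, [G : H] = |G|/|H| = 60/10 = 6.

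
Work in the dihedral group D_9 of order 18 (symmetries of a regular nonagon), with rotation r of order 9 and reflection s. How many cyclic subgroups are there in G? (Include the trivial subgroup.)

12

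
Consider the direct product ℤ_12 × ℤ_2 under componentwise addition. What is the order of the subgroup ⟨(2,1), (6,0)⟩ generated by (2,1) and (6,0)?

|⟨(2,1)⟩| = 6 and |⟨(6,0)⟩| = 2, so |H| is a multiple of lcm(6, 2) = 6 and divides |G| = 24.
Closing under the operation: H = {(0,0), (0,1), (2,0), (2,1), (4,0), (4,1), (6,0), (6,1), (8,0), (8,1), (10,0), (10,1)}, so |H| = 12.

12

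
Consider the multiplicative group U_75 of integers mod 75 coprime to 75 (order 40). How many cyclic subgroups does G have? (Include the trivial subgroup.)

A cyclic subgroup of order d is generated by each of its φ(d) elements of order d, so the cyclic subgroups of order d number (#elements of order d)/φ(d).
Cyclic subgroups by order — order 1: 1; order 2: 3; order 4: 2; order 5: 1; order 10: 3; order 20: 2.
Total: 12.

12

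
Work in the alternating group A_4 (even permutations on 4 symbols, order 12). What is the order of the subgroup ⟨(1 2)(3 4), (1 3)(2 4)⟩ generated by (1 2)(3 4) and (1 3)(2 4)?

|⟨(1 2)(3 4)⟩| = 2 and |⟨(1 3)(2 4)⟩| = 2, so |H| is a multiple of lcm(2, 2) = 2 and divides |G| = 12.
Closing under the operation: H = {e, (1 2)(3 4), (1 3)(2 4), (1 4)(2 3)}, so |H| = 4.

4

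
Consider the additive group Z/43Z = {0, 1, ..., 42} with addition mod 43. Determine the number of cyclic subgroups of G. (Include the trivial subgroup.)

2

A cyclic subgroup of order d is generated by each of its φ(d) elements of order d, so the cyclic subgroups of order d number (#elements of order d)/φ(d).
Cyclic subgroups by order — order 1: 1; order 43: 1.
Total: 2.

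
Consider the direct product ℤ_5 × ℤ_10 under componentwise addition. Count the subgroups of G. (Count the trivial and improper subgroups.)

16

|G| = 50, so by Lagrange every subgroup order divides 50. Divisors: 1, 2, 5, 10, 25, 50.
Subgroups by order — order 1: 1; order 2: 1; order 5: 6; order 10: 6; order 25: 1; order 50: 1.
Total: 1 + 1 + 6 + 6 + 1 + 1 = 16.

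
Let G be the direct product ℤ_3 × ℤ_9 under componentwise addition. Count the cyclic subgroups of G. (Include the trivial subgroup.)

A cyclic subgroup of order d is generated by each of its φ(d) elements of order d, so the cyclic subgroups of order d number (#elements of order d)/φ(d).
Cyclic subgroups by order — order 1: 1; order 3: 4; order 9: 3.
Total: 8.

8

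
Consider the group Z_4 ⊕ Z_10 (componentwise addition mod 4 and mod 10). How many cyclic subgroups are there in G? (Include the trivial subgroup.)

12

Each element a generates a cyclic subgroup ⟨a⟩; distinct elements may generate the same one (a cyclic group of order d has φ(d) generators).
Cyclic subgroups by order — order 1: 1; order 2: 3; order 4: 2; order 5: 1; order 10: 3; order 20: 2.
Total: 12.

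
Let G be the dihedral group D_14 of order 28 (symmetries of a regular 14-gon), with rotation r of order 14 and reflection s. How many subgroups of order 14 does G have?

|G| = 28 and 14 | 28, so subgroups of order 14 are possible by Lagrange.
The subgroups of order 14 are: {e, r, r^2, r^3, r^4, r^5, r^6, r^7, r^8, r^9, r^10, r^11, r^12, r^13}; {e, r^2, r^4, r^6, r^8, r^10, r^12, s, r^2s, r^4s, r^6s, r^8s, r^10s, r^12s}; {e, r^2, r^4, r^6, r^8, r^10, r^12, rs, r^3s, r^5s, r^7s, r^9s, r^11s, r^13s}.
So G has 3 subgroups of order 14.

3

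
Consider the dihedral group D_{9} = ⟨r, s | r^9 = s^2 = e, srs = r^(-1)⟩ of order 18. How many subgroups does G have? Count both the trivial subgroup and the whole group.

16

|G| = 18, so by Lagrange every subgroup order divides 18. Divisors: 1, 2, 3, 6, 9, 18.
Subgroups by order — order 1: 1; order 2: 9; order 3: 1; order 6: 3; order 9: 1; order 18: 1.
Total: 1 + 9 + 1 + 3 + 1 + 1 = 16.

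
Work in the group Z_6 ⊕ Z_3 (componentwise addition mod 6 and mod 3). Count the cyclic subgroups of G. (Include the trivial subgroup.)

A cyclic subgroup of order d is generated by each of its φ(d) elements of order d, so the cyclic subgroups of order d number (#elements of order d)/φ(d).
Cyclic subgroups by order — order 1: 1; order 2: 1; order 3: 4; order 6: 4.
Total: 10.

10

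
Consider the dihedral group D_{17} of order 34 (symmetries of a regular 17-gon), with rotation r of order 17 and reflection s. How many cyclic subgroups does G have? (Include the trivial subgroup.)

19

Each element a generates a cyclic subgroup ⟨a⟩; distinct elements may generate the same one (a cyclic group of order d has φ(d) generators).
Cyclic subgroups by order — order 1: 1; order 2: 17; order 17: 1.
Total: 19.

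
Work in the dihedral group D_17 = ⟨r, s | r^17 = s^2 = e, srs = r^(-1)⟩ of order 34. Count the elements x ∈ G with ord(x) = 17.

Enumerating element orders in G gives 16 elements of order 17.

16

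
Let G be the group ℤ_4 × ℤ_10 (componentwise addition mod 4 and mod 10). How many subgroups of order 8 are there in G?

1

|G| = 40 and 8 | 40, so subgroups of order 8 are possible by Lagrange.
The subgroups of order 8 are: {(0,0), (0,5), (1,0), (1,5), (2,0), (2,5), (3,0), (3,5)}.
So G has 1 subgroup of order 8.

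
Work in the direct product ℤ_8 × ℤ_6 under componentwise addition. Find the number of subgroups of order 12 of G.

3

|G| = 48 and 12 | 48, so subgroups of order 12 are possible by Lagrange.
The subgroups of order 12 are: {(0,0), (0,1), (0,2), (0,3), (0,4), (0,5), (4,0), (4,1), (4,2), (4,3), (4,4), (4,5)}; {(0,0), (0,2), (0,4), (2,0), (2,2), (2,4), (4,0), (4,2), (4,4), (6,0), (6,2), (6,4)}; {(0,0), (0,2), (0,4), (2,1), (2,3), (2,5), (4,0), (4,2), (4,4), (6,1), (6,3), (6,5)}.
So G has 3 subgroups of order 12.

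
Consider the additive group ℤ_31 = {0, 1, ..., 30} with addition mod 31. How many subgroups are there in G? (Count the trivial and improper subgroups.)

A cyclic group of order 31 has exactly one subgroup for each divisor of 31.
Divisors of 31: 1, 31.
So ℤ_31 has 2 subgroups.

2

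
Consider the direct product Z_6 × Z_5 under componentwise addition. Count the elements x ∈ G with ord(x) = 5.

4

An element (a,b) has order lcm(ord(a), ord(b)); count pairs with lcm equal to 5.
Enumerating gives 4 such elements.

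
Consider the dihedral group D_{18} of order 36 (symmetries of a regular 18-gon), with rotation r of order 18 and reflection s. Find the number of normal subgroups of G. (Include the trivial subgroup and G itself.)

G has 45 subgroups. Checking conjugation-invariance by order — order 1: 1/1 normal; order 2: 1/19 normal; order 3: 1/1 normal; order 4: 0/9 normal; order 6: 1/7 normal; order 9: 1/1 normal; order 12: 0/3 normal; order 18: 3/3 normal; order 36: 1/1 normal.
Total normal subgroups: 9.

9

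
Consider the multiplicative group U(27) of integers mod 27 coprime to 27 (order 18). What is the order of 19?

3

Compute successive powers of 19 mod 27: 19, 10, 1; 19^3 ≡ 1 (mod 27).
So |⟨19⟩| = 3.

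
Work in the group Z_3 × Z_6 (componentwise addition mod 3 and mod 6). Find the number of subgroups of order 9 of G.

|G| = 18 and 9 | 18, so subgroups of order 9 are possible by Lagrange.
The subgroups of order 9 are: {(0,0), (0,2), (0,4), (1,0), (1,2), (1,4), (2,0), (2,2), (2,4)}.
So G has 1 subgroup of order 9.

1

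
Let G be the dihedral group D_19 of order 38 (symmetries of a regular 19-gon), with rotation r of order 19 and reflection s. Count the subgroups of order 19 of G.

1

|G| = 38 and 19 | 38, so subgroups of order 19 are possible by Lagrange.
The subgroups of order 19 are: {e, r, r^2, r^3, r^4, r^5, r^6, r^7, r^8, r^9, r^10, r^11, r^12, r^13, r^14, r^15, r^16, r^17, r^18}.
So G has 1 subgroup of order 19.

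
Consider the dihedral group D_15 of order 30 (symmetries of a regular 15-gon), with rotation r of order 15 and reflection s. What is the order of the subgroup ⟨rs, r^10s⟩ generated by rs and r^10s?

10

|⟨rs⟩| = 2 and |⟨r^10s⟩| = 2, so |H| is a multiple of lcm(2, 2) = 2 and divides |G| = 30.
Closing under the operation: H = {e, r^3, r^6, r^9, r^12, rs, r^4s, r^7s, r^10s, r^13s}, so |H| = 10.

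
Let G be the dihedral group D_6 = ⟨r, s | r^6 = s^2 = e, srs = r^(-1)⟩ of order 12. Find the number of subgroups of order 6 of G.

3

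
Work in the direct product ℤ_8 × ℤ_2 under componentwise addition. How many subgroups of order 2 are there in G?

|G| = 16 and 2 | 16, so subgroups of order 2 are possible by Lagrange.
The subgroups of order 2 are: {(0,0), (0,1)}; {(0,0), (4,0)}; {(0,0), (4,1)}.
So G has 3 subgroups of order 2.

3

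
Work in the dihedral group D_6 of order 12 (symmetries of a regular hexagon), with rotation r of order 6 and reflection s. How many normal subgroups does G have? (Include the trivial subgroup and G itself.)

7

G has 16 subgroups. Checking conjugation-invariance by order — order 1: 1/1 normal; order 2: 1/7 normal; order 3: 1/1 normal; order 4: 0/3 normal; order 6: 3/3 normal; order 12: 1/1 normal.
Total normal subgroups: 7.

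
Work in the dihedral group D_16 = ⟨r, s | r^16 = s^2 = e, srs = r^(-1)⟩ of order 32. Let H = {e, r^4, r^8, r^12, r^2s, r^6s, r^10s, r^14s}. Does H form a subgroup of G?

|H| = 8 divides |G| = 32, consistent with Lagrange.
H contains the identity, every element's inverse is in H, and H is closed under ·: it is a subgroup.

Yes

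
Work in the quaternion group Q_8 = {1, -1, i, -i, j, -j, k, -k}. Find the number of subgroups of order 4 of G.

3

|G| = 8 and 4 | 8, so subgroups of order 4 are possible by Lagrange.
The subgroups of order 4 are: {1, -1, i, -i}; {1, -1, j, -j}; {1, -1, k, -k}.
So G has 3 subgroups of order 4.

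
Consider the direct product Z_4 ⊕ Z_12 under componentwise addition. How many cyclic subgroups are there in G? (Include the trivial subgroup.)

20

Group the elements of G by the cyclic subgroup they generate; each cyclic subgroup of order d accounts for φ(d) elements.
Cyclic subgroups by order — order 1: 1; order 2: 3; order 3: 1; order 4: 6; order 6: 3; order 12: 6.
Total: 20.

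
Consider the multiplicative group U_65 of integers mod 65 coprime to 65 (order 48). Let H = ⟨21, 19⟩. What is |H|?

|⟨21⟩| = 4 and |⟨19⟩| = 12, so |H| is a multiple of lcm(4, 12) = 12 and divides |G| = 48.
Closing under the operation: H = {1, 4, 6, 9, 11, 14, 16, 19, 21, 24, 29, 31, 34, 36, 41, 44, 46, 49, 51, 54, 56, 59, 61, 64}, so |H| = 24.

24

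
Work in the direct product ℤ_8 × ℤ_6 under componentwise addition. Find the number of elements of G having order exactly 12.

8

An element (a,b) has order lcm(ord(a), ord(b)); count pairs with lcm equal to 12.
Enumerating gives 8 such elements.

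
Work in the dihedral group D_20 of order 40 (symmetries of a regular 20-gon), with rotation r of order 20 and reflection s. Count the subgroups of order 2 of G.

|G| = 40 and 2 | 40, so subgroups of order 2 are possible by Lagrange.
The subgroups of order 2 are: {e, r^10}; {e, r^10s}; {e, r^11s}; {e, r^12s}; … (21 in all).
So G has 21 subgroups of order 2.

21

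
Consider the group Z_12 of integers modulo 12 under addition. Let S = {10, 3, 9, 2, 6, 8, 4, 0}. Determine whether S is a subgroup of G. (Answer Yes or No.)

|S| = 8 does not divide |G| = 12, so by Lagrange S is not a subgroup.

No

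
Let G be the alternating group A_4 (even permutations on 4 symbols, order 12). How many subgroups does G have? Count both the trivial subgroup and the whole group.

|G| = 12, so by Lagrange every subgroup order divides 12. Divisors: 1, 2, 3, 4, 6, 12.
Subgroups by order — order 1: 1; order 2: 3; order 3: 4; order 4: 1; order 6: 0; order 12: 1.
Total: 1 + 3 + 4 + 1 + 0 + 1 = 10.

10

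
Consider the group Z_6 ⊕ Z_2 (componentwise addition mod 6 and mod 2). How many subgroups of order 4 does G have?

|G| = 12 and 4 | 12, so subgroups of order 4 are possible by Lagrange.
The subgroups of order 4 are: {(0,0), (0,1), (3,0), (3,1)}.
So G has 1 subgroup of order 4.

1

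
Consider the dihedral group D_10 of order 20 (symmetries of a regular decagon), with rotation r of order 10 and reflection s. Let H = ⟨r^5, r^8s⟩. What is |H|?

4

|⟨r^5⟩| = 2 and |⟨r^8s⟩| = 2, so |H| is a multiple of lcm(2, 2) = 2 and divides |G| = 20.
Closing under the operation: H = {e, r^5, r^3s, r^8s}, so |H| = 4.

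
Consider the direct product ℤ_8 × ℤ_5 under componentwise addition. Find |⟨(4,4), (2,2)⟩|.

20

|⟨(4,4)⟩| = 10 and |⟨(2,2)⟩| = 20, so |H| is a multiple of lcm(10, 20) = 20 and divides |G| = 40.
Closing under the operation: H = {(0,0), (0,1), (0,2), (0,3), (0,4), (2,0), (2,1), (2,2), (2,3), (2,4), (4,0), (4,1), (4,2), (4,3), (4,4), (6,0), (6,1), (6,2), (6,3), (6,4)}, so |H| = 20.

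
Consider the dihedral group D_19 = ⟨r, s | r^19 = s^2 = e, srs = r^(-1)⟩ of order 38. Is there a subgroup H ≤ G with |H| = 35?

No

35 does not divide |G| = 38, so by Lagrange no subgroup of order 35 exists.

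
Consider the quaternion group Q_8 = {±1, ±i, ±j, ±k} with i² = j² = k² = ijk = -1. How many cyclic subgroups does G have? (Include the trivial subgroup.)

5

Each element a generates a cyclic subgroup ⟨a⟩; distinct elements may generate the same one (a cyclic group of order d has φ(d) generators).
Cyclic subgroups by order — order 1: 1; order 2: 1; order 4: 3.
Total: 5.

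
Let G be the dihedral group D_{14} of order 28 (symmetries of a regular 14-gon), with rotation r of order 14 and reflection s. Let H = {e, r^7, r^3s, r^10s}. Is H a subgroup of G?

|H| = 4 divides |G| = 28, consistent with Lagrange.
H contains the identity, every element's inverse is in H, and H is closed under ·: it is a subgroup.

Yes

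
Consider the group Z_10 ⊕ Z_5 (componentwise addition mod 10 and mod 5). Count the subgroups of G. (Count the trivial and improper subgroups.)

|G| = 50, so by Lagrange every subgroup order divides 50. Divisors: 1, 2, 5, 10, 25, 50.
Subgroups by order — order 1: 1; order 2: 1; order 5: 6; order 10: 6; order 25: 1; order 50: 1.
Total: 1 + 1 + 6 + 6 + 1 + 1 = 16.

16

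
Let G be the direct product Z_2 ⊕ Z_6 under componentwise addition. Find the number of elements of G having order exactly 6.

6

An element (a,b) has order lcm(ord(a), ord(b)); count pairs with lcm equal to 6.
Enumerating gives 6 such elements.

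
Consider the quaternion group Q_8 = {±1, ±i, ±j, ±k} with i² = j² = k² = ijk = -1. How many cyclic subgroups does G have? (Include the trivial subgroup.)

5

Each element a generates a cyclic subgroup ⟨a⟩; distinct elements may generate the same one (a cyclic group of order d has φ(d) generators).
Cyclic subgroups by order — order 1: 1; order 2: 1; order 4: 3.
Total: 5.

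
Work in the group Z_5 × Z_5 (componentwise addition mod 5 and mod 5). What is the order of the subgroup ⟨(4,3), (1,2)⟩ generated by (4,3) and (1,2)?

5

|⟨(4,3)⟩| = 5 and |⟨(1,2)⟩| = 5, so |H| is a multiple of lcm(5, 5) = 5 and divides |G| = 25.
Closing under the operation: H = {(0,0), (1,2), (2,4), (3,1), (4,3)}, so |H| = 5.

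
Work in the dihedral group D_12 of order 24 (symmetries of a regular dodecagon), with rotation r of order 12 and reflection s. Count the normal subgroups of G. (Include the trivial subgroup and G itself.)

G has 34 subgroups. Checking conjugation-invariance by order — order 1: 1/1 normal; order 2: 1/13 normal; order 3: 1/1 normal; order 4: 1/7 normal; order 6: 1/5 normal; order 8: 0/3 normal; order 12: 3/3 normal; order 24: 1/1 normal.
Total normal subgroups: 9.

9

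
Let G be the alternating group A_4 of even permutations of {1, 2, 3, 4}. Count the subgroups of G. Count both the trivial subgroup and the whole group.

|G| = 12, so by Lagrange every subgroup order divides 12. Divisors: 1, 2, 3, 4, 6, 12.
Subgroups by order — order 1: 1; order 2: 3; order 3: 4; order 4: 1; order 6: 0; order 12: 1.
Total: 1 + 3 + 4 + 1 + 0 + 1 = 10.

10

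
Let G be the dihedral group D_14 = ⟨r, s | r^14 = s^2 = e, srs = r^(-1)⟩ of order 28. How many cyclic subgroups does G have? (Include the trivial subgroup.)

18

A cyclic subgroup of order d is generated by each of its φ(d) elements of order d, so the cyclic subgroups of order d number (#elements of order d)/φ(d).
Cyclic subgroups by order — order 1: 1; order 2: 15; order 7: 1; order 14: 1.
Total: 18.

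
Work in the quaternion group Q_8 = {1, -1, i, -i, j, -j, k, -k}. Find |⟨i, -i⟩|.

|⟨i⟩| = 4 and |⟨-i⟩| = 4, so |H| is a multiple of lcm(4, 4) = 4 and divides |G| = 8.
Closing under the operation: H = {1, -1, i, -i}, so |H| = 4.

4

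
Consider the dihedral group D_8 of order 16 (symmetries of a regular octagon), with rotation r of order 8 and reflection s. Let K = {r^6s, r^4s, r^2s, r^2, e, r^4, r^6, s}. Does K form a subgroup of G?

Yes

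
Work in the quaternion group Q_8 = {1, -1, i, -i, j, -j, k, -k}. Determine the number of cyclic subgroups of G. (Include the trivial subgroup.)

5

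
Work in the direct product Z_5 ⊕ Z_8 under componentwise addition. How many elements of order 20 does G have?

8

An element (a,b) has order lcm(ord(a), ord(b)); count pairs with lcm equal to 20.
Enumerating gives 8 such elements.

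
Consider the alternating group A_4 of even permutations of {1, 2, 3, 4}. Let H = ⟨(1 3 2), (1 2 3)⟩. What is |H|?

3

|⟨(1 3 2)⟩| = 3 and |⟨(1 2 3)⟩| = 3, so |H| is a multiple of lcm(3, 3) = 3 and divides |G| = 12.
Closing under the operation: H = {e, (1 2 3), (1 3 2)}, so |H| = 3.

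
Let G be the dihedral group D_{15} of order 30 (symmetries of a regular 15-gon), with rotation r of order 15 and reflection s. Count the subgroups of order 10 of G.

3

|G| = 30 and 10 | 30, so subgroups of order 10 are possible by Lagrange.
The subgroups of order 10 are: {e, r^3, r^6, r^9, r^12, rs, r^4s, r^7s, r^10s, r^13s}; {e, r^3, r^6, r^9, r^12, r^2s, r^5s, r^8s, r^11s, r^14s}; {e, r^3, r^6, r^9, r^12, s, r^3s, r^6s, r^9s, r^12s}.
So G has 3 subgroups of order 10.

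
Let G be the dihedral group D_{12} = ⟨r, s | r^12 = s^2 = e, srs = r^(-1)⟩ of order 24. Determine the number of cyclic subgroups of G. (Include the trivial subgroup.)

18

Group the elements of G by the cyclic subgroup they generate; each cyclic subgroup of order d accounts for φ(d) elements.
Cyclic subgroups by order — order 1: 1; order 2: 13; order 3: 1; order 4: 1; order 6: 1; order 12: 1.
Total: 18.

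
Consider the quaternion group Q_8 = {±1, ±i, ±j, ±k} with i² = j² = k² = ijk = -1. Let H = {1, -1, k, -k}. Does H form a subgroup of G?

|H| = 4 divides |G| = 8, consistent with Lagrange.
H contains the identity, every element's inverse is in H, and H is closed under ·: it is a subgroup.
In fact H = ⟨-k⟩.

Yes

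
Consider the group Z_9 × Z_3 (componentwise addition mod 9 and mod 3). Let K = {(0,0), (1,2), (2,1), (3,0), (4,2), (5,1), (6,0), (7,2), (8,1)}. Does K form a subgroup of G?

Yes

|K| = 9 divides |G| = 27, consistent with Lagrange.
K contains the identity, every element's inverse is in K, and K is closed under +: it is a subgroup.
In fact K = ⟨(1,2)⟩.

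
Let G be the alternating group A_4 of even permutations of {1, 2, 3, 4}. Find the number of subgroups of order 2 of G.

3

|G| = 12 and 2 | 12, so subgroups of order 2 are possible by Lagrange.
The subgroups of order 2 are: {e, (1 2)(3 4)}; {e, (1 3)(2 4)}; {e, (1 4)(2 3)}.
So G has 3 subgroups of order 2.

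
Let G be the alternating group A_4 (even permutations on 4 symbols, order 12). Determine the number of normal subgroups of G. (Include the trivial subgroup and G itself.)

3

G has 10 subgroups. Checking conjugation-invariance by order — order 1: 1/1 normal; order 2: 0/3 normal; order 3: 0/4 normal; order 4: 1/1 normal; order 12: 1/1 normal.
Total normal subgroups: 3.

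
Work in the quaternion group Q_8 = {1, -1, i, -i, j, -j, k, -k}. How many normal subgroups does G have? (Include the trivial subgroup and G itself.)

G has 6 subgroups. Checking conjugation-invariance by order — order 1: 1/1 normal; order 2: 1/1 normal; order 4: 3/3 normal; order 8: 1/1 normal.
Total normal subgroups: 6.

6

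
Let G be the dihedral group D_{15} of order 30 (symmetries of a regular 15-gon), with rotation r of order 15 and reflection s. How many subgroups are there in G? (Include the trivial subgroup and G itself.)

|G| = 30, so by Lagrange every subgroup order divides 30. Divisors: 1, 2, 3, 5, 6, 10, 15, 30.
Subgroups by order — order 1: 1; order 2: 15; order 3: 1; order 5: 1; order 6: 5; order 10: 3; order 15: 1; order 30: 1.
Total: 1 + 15 + 1 + 1 + 5 + 3 + 1 + 1 = 28.

28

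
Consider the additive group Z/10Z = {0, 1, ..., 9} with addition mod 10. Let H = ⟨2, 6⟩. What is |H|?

|⟨2⟩| = 5 and |⟨6⟩| = 5, so |H| is a multiple of lcm(5, 5) = 5 and divides |G| = 10.
Closing under the operation: H = {0, 2, 4, 6, 8}, so |H| = 5.

5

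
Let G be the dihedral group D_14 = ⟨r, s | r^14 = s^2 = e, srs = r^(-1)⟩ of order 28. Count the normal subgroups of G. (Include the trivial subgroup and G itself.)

7

G has 28 subgroups. Checking conjugation-invariance by order — order 1: 1/1 normal; order 2: 1/15 normal; order 4: 0/7 normal; order 7: 1/1 normal; order 14: 3/3 normal; order 28: 1/1 normal.
Total normal subgroups: 7.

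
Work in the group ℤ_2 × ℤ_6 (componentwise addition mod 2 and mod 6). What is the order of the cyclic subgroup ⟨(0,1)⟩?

6

The order of (0,1) in Z_2 × Z_6 is lcm(ord(0) in Z_2, ord(1) in Z_6).
ord(0) = 1 and ord(1) = 6, so |⟨(0,1)⟩| = lcm(1, 6) = 6.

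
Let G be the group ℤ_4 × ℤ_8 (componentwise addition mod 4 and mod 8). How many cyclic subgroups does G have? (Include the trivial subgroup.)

Group the elements of G by the cyclic subgroup they generate; each cyclic subgroup of order d accounts for φ(d) elements.
Cyclic subgroups by order — order 1: 1; order 2: 3; order 4: 6; order 8: 4.
Total: 14.

14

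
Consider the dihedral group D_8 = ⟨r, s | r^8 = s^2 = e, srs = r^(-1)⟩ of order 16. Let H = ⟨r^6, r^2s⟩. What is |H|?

|⟨r^6⟩| = 4 and |⟨r^2s⟩| = 2, so |H| is a multiple of lcm(4, 2) = 4 and divides |G| = 16.
Closing under the operation: H = {e, r^2, r^4, r^6, s, r^2s, r^4s, r^6s}, so |H| = 8.

8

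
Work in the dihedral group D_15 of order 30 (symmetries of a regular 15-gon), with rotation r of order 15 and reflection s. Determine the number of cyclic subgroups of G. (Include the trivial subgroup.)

Each element a generates a cyclic subgroup ⟨a⟩; distinct elements may generate the same one (a cyclic group of order d has φ(d) generators).
Cyclic subgroups by order — order 1: 1; order 2: 15; order 3: 1; order 5: 1; order 15: 1.
Total: 19.

19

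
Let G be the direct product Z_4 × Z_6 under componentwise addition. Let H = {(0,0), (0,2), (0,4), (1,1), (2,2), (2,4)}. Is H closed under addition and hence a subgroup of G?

No

(1,1) ∈ H but its inverse (3,5) ∉ H, so H is not a subgroup.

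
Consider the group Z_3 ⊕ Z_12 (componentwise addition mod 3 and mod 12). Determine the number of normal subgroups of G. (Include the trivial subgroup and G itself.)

G is abelian, so every subgroup is normal.
G has 18 subgroups in total, hence 18 normal subgroups.

18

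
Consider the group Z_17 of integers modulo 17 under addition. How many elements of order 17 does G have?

16

In a cyclic group of order 17, the number of elements of order d (for d | 17) is φ(d).
φ(17) = 16.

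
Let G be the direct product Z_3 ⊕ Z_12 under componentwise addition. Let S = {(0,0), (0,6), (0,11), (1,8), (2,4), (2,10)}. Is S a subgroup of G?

(2,10) ∈ S but its inverse (1,2) ∉ S, so S is not a subgroup.

No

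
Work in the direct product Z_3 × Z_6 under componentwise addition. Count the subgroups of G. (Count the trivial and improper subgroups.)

|G| = 18, so by Lagrange every subgroup order divides 18. Divisors: 1, 2, 3, 6, 9, 18.
Subgroups by order — order 1: 1; order 2: 1; order 3: 4; order 6: 4; order 9: 1; order 18: 1.
Total: 1 + 1 + 4 + 4 + 1 + 1 = 12.

12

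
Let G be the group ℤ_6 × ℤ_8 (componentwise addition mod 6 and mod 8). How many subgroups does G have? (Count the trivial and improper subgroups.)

22

|G| = 48, so by Lagrange every subgroup order divides 48. Divisors: 1, 2, 3, 4, 6, 8, 12, 16, 24, 48.
Subgroups by order — order 1: 1; order 2: 3; order 3: 1; order 4: 3; order 6: 3; order 8: 3; order 12: 3; order 16: 1; order 24: 3; order 48: 1.
Total: 1 + 3 + 1 + 3 + 3 + 3 + 3 + 1 + 3 + 1 = 22.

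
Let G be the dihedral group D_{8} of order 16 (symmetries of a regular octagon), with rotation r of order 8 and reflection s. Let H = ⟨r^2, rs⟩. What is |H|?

|⟨r^2⟩| = 4 and |⟨rs⟩| = 2, so |H| is a multiple of lcm(4, 2) = 4 and divides |G| = 16.
Closing under the operation: H = {e, r^2, r^4, r^6, rs, r^3s, r^5s, r^7s}, so |H| = 8.

8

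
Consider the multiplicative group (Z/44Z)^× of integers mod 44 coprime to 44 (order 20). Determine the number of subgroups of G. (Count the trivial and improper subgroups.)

10

|G| = 20, so by Lagrange every subgroup order divides 20. Divisors: 1, 2, 4, 5, 10, 20.
Subgroups by order — order 1: 1; order 2: 3; order 4: 1; order 5: 1; order 10: 3; order 20: 1.
Total: 1 + 3 + 1 + 1 + 3 + 1 = 10.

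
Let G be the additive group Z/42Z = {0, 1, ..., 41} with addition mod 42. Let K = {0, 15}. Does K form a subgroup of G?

No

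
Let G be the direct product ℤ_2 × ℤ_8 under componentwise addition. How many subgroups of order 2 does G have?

3

|G| = 16 and 2 | 16, so subgroups of order 2 are possible by Lagrange.
The subgroups of order 2 are: {(0,0), (0,4)}; {(0,0), (1,0)}; {(0,0), (1,4)}.
So G has 3 subgroups of order 2.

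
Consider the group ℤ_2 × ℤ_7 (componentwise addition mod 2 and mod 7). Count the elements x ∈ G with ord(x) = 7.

6

An element (a,b) has order lcm(ord(a), ord(b)); count pairs with lcm equal to 7.
Enumerating gives 6 such elements.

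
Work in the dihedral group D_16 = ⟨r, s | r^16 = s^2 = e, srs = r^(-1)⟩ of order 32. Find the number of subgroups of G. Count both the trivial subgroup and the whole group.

|G| = 32, so by Lagrange every subgroup order divides 32. Divisors: 1, 2, 4, 8, 16, 32.
Subgroups by order — order 1: 1; order 2: 17; order 4: 9; order 8: 5; order 16: 3; order 32: 1.
Total: 1 + 17 + 9 + 5 + 3 + 1 = 36.

36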